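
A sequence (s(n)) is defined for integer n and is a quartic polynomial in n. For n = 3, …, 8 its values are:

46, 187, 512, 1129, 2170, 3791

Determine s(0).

7

First differences: 141, 325, 617, 1041, 1621. Second differences: 184, 292, 424, 580. Third differences: 108, 132, 156. Fourth differences: 24, 24.
Level-4 differences are constant, so s has degree 4.
Fitting a degree-4 polynomial gives s(n) = n^4 - 5n² + n + 7.
Then s(0) = 7.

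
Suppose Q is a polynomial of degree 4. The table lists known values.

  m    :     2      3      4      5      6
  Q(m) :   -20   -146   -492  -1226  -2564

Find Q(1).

Write Q(m) = am^4 + bm³ + cm² + dm + e; the 5 given values yield a linear system in the 5 coefficients.
Solving, Q(m) = -2m^4 + 4m + 4.
Then Q(1) = 6.

6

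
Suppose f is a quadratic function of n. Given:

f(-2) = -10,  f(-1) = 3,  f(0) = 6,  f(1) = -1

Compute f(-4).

First differences: 13, 3, -7. Second differences: -10, -10.
Level-2 differences are constant, so f has degree 2.
Fitting a degree-2 polynomial gives f(n) = -5n² - 2n + 6.
Then f(-4) = -66.

-66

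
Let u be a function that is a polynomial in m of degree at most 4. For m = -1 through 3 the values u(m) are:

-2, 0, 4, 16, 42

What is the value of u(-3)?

-24

First differences: 2, 4, 12, 26. Second differences: 2, 8, 14. Third differences: 6, 6.
Level-3 differences are constant, so u has degree 3.
Fitting a degree-3 polynomial gives u(m) = m³ + m² + 2m.
Then u(-3) = -24.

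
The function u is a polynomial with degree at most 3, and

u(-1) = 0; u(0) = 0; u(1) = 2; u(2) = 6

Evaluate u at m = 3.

First differences: 0, 2, 4. Second differences: 2, 2.
Level-2 differences are constant, so u has degree 2.
Extending the table by one column gives the next first difference 6, so u(3) = 6 + 6 = 12.

12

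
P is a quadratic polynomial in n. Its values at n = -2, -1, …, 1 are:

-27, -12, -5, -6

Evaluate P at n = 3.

First differences: 15, 7, -1. Second differences: -8, -8.
Level-2 differences are constant, so P has degree 2.
Fitting a degree-2 polynomial gives P(n) = -4n² + 3n - 5.
Then P(3) = -32.

-32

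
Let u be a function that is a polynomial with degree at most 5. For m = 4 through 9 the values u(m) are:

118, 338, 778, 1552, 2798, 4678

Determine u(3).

Write u(m) = am^5 + bm^4 + cm³ + dm² + em + p; the 6 given values yield a linear system in the 6 coefficients.
Solving, the leading coefficient vanishes, and u(m) = m^4 - 3m³ + 4m² - 2m - 2.
Then u(3) = 28.

28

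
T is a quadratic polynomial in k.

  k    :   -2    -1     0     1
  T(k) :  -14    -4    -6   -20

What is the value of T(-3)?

Write T(k) = ak² + bk + c; the 4 given values yield a linear system in the 3 coefficients.
Solving, T(k) = -6k² - 8k - 6.
Then T(-3) = -36.

-36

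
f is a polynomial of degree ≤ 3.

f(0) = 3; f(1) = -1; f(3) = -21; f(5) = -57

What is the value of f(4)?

-37

Write f(n) = an³ + bn² + cn + d; the 4 given values yield a linear system in the 4 coefficients.
Solving, the leading coefficient vanishes, and f(n) = -2n² - 2n + 3.
Then f(4) = -37.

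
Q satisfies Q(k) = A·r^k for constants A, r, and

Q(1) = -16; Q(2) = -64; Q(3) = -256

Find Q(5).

-4096

Consecutive ratio: -64/(-16) = 4, and -256/(-64) = 4, so r = 4.
Then A·4^1 = -16 gives A = -4, and Q(k) = -4·4^k.
Q(5) = -4·4^5 = -4096.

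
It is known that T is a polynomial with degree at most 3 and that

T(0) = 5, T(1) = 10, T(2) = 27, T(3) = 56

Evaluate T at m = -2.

First differences: 5, 17, 29. Second differences: 12, 12.
Level-2 differences are constant, so T has degree 2.
Fitting a degree-2 polynomial gives T(m) = 6m² - m + 5.
Then T(-2) = 31.

31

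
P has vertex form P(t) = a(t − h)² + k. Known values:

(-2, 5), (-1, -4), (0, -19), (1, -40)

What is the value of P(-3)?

8

First differences -9, -15, -21; second difference -6 = 2a, so a = -3.
Expanding, the t-coefficient is −2ah = 6h; matching it to the data gives h = -3, and then k = 8.
So P(t) = -3(t + 3)² + 8.
P(-3) = -3·0² + 8 = 8.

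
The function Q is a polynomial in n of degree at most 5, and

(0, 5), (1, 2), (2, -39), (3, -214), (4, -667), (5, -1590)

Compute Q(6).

Write Q(n) = an^5 + bn^4 + cn³ + dn² + en + p; the 6 given values yield a linear system in the 6 coefficients.
Solving, the leading coefficient vanishes, and Q(n) = -2n^4 - 4n³ + 7n² - 4n + 5.
Then Q(6) = -3223.

-3223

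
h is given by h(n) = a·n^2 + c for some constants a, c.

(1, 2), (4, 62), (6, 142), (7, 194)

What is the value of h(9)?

322

From h(1) = 2 and h(4) = 62: 1a + c = 2 and 16a + c = 62.
Subtracting: 15a = 60, so a = 4; then c = 2 − 4·1 = -2.
So h(n) = 4n² − 2, and h(9) = 322.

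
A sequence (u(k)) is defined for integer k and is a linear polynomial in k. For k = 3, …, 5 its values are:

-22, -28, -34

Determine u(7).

-46

First differences: -6, -6.
Level-1 differences are constant, so u has degree 1.
Fitting a degree-1 polynomial gives u(k) = -6k - 4.
Then u(7) = -46.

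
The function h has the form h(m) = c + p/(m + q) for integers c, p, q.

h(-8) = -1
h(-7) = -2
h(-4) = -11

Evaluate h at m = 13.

6

(h(m) − c)(m + q) = p for each data point; the three points give a linear system in c and q, then p follows.
Solving: c = 4, q = 2, p = 30, so h(m) = 4 + 30/(m + 2).
Then h(13) = 4 + 30/15 = 6.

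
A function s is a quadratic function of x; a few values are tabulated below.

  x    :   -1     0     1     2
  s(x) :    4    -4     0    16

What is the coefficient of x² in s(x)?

6

Write s(x) = ax² + bx + c; the 4 given values yield a linear system in the 3 coefficients.
Solving, s(x) = 6x² - 2x - 4.
The coefficient of x² is 6.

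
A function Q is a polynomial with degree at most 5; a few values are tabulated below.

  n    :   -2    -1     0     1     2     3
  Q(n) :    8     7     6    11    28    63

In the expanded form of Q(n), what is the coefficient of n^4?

0

First differences: -1, -1, 5, 17, 35. Second differences: 0, 6, 12, 18. Third differences: 6, 6, 6.
Level-3 differences are constant, so Q has degree 3.
Fitting a degree-3 polynomial gives Q(n) = n³ + 3n² + n + 6.
The coefficient of n^4 is 0.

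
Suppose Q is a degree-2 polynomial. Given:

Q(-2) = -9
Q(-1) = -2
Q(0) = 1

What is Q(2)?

Write Q(n) = an² + bn + c; the 3 given values yield a linear system in the 3 coefficients.
Solving, Q(n) = -2n² + n + 1.
Then Q(2) = -5.

-5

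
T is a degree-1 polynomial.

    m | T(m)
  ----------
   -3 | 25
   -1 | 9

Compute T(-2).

Write T(m) = am + b; the 2 given values yield a linear system in the 2 coefficients.
Solving, T(m) = -8m + 1.
Then T(-2) = 17.

17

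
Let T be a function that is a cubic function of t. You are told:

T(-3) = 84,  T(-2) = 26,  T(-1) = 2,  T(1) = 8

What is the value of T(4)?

-28

Write T(t) = at³ + bt² + ct + d; the 4 given values yield a linear system in the 4 coefficients.
Solving, T(t) = -2t³ + 5t² + 5t.
Then T(4) = -28.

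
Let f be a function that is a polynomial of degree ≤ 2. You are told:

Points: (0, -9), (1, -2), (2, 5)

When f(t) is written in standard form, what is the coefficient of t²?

Write f(t) = at² + bt + c; the 3 given values yield a linear system in the 3 coefficients.
Solving, the leading coefficient vanishes, and f(t) = 7t - 9.
The coefficient of t² is 0.

0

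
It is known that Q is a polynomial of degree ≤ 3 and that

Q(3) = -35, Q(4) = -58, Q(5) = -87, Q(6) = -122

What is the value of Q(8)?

-210

First differences: -23, -29, -35. Second differences: -6, -6.
Level-2 differences are constant, so Q has degree 2.
Fitting a degree-2 polynomial gives Q(x) = -3x² - 2x - 2.
Then Q(8) = -210.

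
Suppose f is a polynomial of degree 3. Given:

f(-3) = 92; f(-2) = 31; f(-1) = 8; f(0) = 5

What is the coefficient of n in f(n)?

Write f(n) = an³ + bn² + cn + d; the 4 given values yield a linear system in the 4 coefficients.
Solving, f(n) = -3n³ + n² + n + 5.
The coefficient of n is 1.

1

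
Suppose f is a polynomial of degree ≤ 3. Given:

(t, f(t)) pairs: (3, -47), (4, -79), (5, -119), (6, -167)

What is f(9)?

First differences: -32, -40, -48. Second differences: -8, -8.
Level-2 differences are constant, so f has degree 2.
Fitting a degree-2 polynomial gives f(t) = -4t² - 4t + 1.
Then f(9) = -359.

-359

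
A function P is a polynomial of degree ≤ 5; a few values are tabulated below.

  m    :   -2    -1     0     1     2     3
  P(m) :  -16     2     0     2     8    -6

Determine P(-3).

-102

First differences: 18, -2, 2, 6, -14. Second differences: -20, 4, 4, -20. Third differences: 24, 0, -24. Fourth differences: -24, -24.
Level-4 differences are constant, so P has degree 4.
Fitting a degree-4 polynomial gives P(m) = -m^4 + 2m³ + 3m² - 2m.
Then P(-3) = -102.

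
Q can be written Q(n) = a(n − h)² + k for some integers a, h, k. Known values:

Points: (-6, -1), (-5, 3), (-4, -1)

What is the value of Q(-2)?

First differences 4, -4; second difference -8 = 2a, so a = -4.
Expanding, the n-coefficient is −2ah = 8h; matching it to the data gives h = -5, and then k = 3.
So Q(n) = -4(n + 5)² + 3.
Q(-2) = -4·3² + 3 = -33.

-33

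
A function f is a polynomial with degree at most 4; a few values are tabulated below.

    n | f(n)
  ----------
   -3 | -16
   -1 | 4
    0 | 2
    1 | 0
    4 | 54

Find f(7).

Write f(n) = an^4 + bn³ + cn² + dn + e; the 5 given values yield a linear system in the 5 coefficients.
Solving, the leading coefficient vanishes, and f(n) = n³ - 3n + 2.
Then f(7) = 324.

324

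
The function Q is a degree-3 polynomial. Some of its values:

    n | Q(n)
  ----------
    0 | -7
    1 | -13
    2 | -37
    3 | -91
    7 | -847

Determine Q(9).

-1717

Write Q(n) = an³ + bn² + cn + d; the 5 given values yield a linear system in the 4 coefficients.
Solving, Q(n) = -2n³ - 3n² - n - 7.
Then Q(9) = -1717.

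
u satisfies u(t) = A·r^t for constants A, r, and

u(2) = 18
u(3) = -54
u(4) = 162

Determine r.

Consecutive ratio: -54/18 = -3, and 162/(-54) = -3, so r = -3.
Then A·(-3)^2 = 18 gives A = 2, and u(t) = 2·(-3)^t.

-3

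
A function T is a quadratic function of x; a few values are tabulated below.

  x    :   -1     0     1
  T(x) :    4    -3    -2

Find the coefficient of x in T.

-3

Write T(x) = ax² + bx + c; the 3 given values yield a linear system in the 3 coefficients.
Solving, T(x) = 4x² - 3x - 3.
The coefficient of x is -3.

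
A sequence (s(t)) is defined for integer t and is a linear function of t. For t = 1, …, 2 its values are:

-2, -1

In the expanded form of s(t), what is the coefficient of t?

1

Write s(t) = at + b; the 2 given values yield a linear system in the 2 coefficients.
Solving, s(t) = t - 3.
The coefficient of t is 1.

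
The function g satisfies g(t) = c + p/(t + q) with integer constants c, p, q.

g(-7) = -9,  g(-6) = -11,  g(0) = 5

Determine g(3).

1

(g(t) − c)(t + q) = p for each data point; the three points give a linear system in c and q, then p follows.
Solving: c = -3, q = 3, p = 24, so g(t) = -3 + 24/(t + 3).
Then g(3) = -3 + 24/6 = 1.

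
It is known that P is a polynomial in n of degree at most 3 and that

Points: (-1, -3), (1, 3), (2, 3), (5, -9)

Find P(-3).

Write P(n) = an³ + bn² + cn + d; the 4 given values yield a linear system in the 4 coefficients.
Solving, the leading coefficient vanishes, and P(n) = -n² + 3n + 1.
Then P(-3) = -17.

-17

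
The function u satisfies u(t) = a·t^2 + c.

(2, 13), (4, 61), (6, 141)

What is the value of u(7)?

193

From u(2) = 13 and u(4) = 61: 4a + c = 13 and 16a + c = 61.
Subtracting: 12a = 48, so a = 4; then c = 13 − 4·4 = -3.
So u(t) = 4t² − 3, and u(7) = 193.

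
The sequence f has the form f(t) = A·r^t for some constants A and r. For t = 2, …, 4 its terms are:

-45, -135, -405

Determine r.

Consecutive ratio: -135/(-45) = 3, and -405/(-135) = 3, so r = 3.
Then A·3^2 = -45 gives A = -5, and f(t) = -5·3^t.

3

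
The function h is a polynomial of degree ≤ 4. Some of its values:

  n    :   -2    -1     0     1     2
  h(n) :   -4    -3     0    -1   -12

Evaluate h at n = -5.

65

Write h(n) = an^4 + bn³ + cn² + dn + e; the 5 given values yield a linear system in the 5 coefficients.
Solving, the leading coefficient vanishes, and h(n) = -n³ - 2n² + 2n.
Then h(-5) = 65.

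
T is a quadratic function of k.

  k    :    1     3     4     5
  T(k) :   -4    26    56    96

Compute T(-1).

6

Write T(k) = ak² + bk + c; the 4 given values yield a linear system in the 3 coefficients.
Solving, T(k) = 5k² - 5k - 4.
Then T(-1) = 6.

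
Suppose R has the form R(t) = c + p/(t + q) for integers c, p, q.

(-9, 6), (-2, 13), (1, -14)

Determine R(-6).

(R(t) − c)(t + q) = p for each data point; the three points give a linear system in c and q, then p follows.
Solving: c = 4, q = 0, p = -18, so R(t) = 4 − 18/(t + 0).
Then R(-6) = 4 − 18/(-6) = 7.

7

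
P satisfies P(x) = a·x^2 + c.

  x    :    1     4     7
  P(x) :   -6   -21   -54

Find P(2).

-9

From P(1) = -6 and P(4) = -21: 1a + c = -6 and 16a + c = -21.
Subtracting: 15a = -15, so a = -1; then c = -6 − (-1)·1 = -5.
So P(x) = -1x² − 5, and P(2) = -9.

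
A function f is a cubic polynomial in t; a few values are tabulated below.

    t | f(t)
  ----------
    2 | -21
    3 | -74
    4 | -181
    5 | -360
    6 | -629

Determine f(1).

-4

First differences: -53, -107, -179, -269. Second differences: -54, -72, -90. Third differences: -18, -18.
Level-3 differences are constant, so f has degree 3.
Fitting a degree-3 polynomial gives f(t) = -3t³ + 4t - 5.
Then f(1) = -4.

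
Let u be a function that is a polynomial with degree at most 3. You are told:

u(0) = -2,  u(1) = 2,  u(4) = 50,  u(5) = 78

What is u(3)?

28

Write u(n) = an³ + bn² + cn + d; the 4 given values yield a linear system in the 4 coefficients.
Solving, the leading coefficient vanishes, and u(n) = 3n² + n - 2.
Then u(3) = 28.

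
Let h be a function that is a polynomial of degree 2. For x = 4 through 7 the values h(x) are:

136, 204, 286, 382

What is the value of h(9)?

616

First differences: 68, 82, 96. Second differences: 14, 14.
Level-2 differences are constant, so h has degree 2.
Fitting a degree-2 polynomial gives h(x) = 7x² + 5x + 4.
Then h(9) = 616.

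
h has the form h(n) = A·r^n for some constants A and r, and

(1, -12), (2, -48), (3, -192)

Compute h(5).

Consecutive ratio: -48/(-12) = 4, and -192/(-48) = 4, so r = 4.
Then A·4^1 = -12 gives A = -3, and h(n) = -3·4^n.
h(5) = -3·4^5 = -3072.

-3072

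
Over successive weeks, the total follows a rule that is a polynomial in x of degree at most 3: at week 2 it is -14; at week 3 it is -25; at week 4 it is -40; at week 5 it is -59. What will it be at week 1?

-7

Write the value at x as P(x).
First differences: -11, -15, -19. Second differences: -4, -4.
Level-2 differences are constant, so P has degree 2.
Fitting a degree-2 polynomial gives P(x) = -2x² - x - 4.
Then P(1) = -7.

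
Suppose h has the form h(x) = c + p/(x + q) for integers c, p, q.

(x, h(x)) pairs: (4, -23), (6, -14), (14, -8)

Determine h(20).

-7

(h(x) − c)(x + q) = p for each data point; the three points give a linear system in c and q, then p follows.
Solving: c = -5, q = -2, p = -36, so h(x) = -5 − 36/(x − 2).
Then h(20) = -5 − 36/18 = -7.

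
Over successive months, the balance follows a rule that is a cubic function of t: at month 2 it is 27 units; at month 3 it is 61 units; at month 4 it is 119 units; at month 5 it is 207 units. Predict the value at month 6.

Write the value at t as Q(t).
Write Q(t) = at³ + bt² + ct + d; the 4 given values yield a linear system in the 4 coefficients.
Solving, Q(t) = t³ + 3t² + 7.
Then Q(6) = 331.

331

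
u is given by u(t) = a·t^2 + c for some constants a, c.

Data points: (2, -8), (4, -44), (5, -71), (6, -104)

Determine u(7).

From u(2) = -8 and u(4) = -44: 4a + c = -8 and 16a + c = -44.
Subtracting: 12a = -36, so a = -3; then c = -8 − (-3)·4 = 4.
So u(t) = -3t² + 4, and u(7) = -143.

-143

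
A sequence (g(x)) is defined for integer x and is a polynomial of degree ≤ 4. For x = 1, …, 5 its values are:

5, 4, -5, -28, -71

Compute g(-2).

First differences: -1, -9, -23, -43. Second differences: -8, -14, -20. Third differences: -6, -6.
Level-3 differences are constant, so g has degree 3.
Fitting a degree-3 polynomial gives g(x) = -x³ + 2x² + 4.
Then g(-2) = 20.

20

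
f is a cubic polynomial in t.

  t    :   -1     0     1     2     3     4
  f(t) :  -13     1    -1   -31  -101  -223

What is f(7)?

Write f(t) = at³ + bt² + ct + d; the 6 given values yield a linear system in the 4 coefficients.
Solving, f(t) = -2t³ - 8t² + 8t + 1.
Then f(7) = -1021.

-1021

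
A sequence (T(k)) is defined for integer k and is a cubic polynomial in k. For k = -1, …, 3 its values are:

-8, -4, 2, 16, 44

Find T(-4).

-68

Write T(k) = ak³ + bk² + ck + d; the 5 given values yield a linear system in the 4 coefficients.
Solving, T(k) = k³ + k² + 4k - 4.
Then T(-4) = -68.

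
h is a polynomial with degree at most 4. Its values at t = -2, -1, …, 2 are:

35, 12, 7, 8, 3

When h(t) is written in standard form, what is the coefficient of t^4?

0

Write h(t) = at^4 + bt³ + ct² + dt + e; the 5 given values yield a linear system in the 5 coefficients.
Solving, the leading coefficient vanishes, and h(t) = -2t³ + 3t² + 7.
The coefficient of t^4 is 0.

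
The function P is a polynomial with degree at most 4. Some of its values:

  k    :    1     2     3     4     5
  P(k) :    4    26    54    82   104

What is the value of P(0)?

First differences: 22, 28, 28, 22. Second differences: 6, 0, -6. Third differences: -6, -6.
Level-3 differences are constant, so P has degree 3.
Fitting a degree-3 polynomial gives P(k) = -k³ + 9k² + 2k - 6.
Then P(0) = -6.

-6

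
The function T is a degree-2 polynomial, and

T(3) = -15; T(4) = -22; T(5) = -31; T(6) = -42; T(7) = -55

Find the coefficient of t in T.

0

First differences: -7, -9, -11, -13. Second differences: -2, -2, -2.
Level-2 differences are constant, so T has degree 2.
Fitting a degree-2 polynomial gives T(t) = -t² - 6.
The coefficient of t is 0.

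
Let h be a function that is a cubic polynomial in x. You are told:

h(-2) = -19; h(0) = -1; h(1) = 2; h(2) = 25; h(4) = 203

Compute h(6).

Write h(x) = ax³ + bx² + cx + d; the 5 given values yield a linear system in the 4 coefficients.
Solving, h(x) = 3x³ + x² - x - 1.
Then h(6) = 677.

677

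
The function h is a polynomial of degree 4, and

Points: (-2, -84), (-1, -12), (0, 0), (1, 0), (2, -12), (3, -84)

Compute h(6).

First differences: 72, 12, 0, -12, -72. Second differences: -60, -12, -12, -60. Third differences: 48, 0, -48. Fourth differences: -48, -48.
Level-4 differences are constant, so h has degree 4.
Fitting a degree-4 polynomial gives h(m) = -2m^4 + 4m³ - 4m² + 2m.
Then h(6) = -1860.

-1860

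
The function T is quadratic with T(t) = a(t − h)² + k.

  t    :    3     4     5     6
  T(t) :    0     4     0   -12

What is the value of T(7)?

-32

First differences 4, -4, -12; second difference -8 = 2a, so a = -4.
Expanding, the t-coefficient is −2ah = 8h; matching it to the data gives h = 4, and then k = 4.
So T(t) = -4(t − 4)² + 4.
T(7) = -4·3² + 4 = -32.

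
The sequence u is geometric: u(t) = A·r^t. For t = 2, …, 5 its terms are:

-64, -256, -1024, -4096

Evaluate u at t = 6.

-16384

Consecutive ratio: -256/(-64) = 4, and -1024/(-256) = 4, so r = 4.
Then A·4^2 = -64 gives A = -4, and u(t) = -4·4^t.
u(6) = -4·4^6 = -16384.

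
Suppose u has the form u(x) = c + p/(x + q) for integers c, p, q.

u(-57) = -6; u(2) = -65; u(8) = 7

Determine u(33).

(u(x) − c)(x + q) = p for each data point; the three points give a linear system in c and q, then p follows.
Solving: c = -5, q = -3, p = 60, so u(x) = -5 + 60/(x − 3).
Then u(33) = -5 + 60/30 = -3.

-3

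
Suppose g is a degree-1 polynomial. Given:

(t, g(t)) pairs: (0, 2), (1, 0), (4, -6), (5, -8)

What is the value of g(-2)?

6

Write g(t) = at + b; the 4 given values yield a linear system in the 2 coefficients.
Solving, g(t) = -2t + 2.
Then g(-2) = 6.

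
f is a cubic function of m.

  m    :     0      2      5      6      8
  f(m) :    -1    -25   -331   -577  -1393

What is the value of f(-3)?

Write f(m) = am³ + bm² + cm + d; the 5 given values yield a linear system in the 4 coefficients.
Solving, f(m) = -3m³ + 3m² - 6m - 1.
Then f(-3) = 125.

125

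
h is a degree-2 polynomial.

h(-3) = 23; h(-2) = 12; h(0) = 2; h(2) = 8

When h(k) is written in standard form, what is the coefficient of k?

Write h(k) = ak² + bk + c; the 4 given values yield a linear system in the 3 coefficients.
Solving, h(k) = 2k² - k + 2.
The coefficient of k is -1.

-1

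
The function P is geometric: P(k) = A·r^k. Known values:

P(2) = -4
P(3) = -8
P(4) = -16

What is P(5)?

-32

Consecutive ratio: -8/(-4) = 2, and -16/(-8) = 2, so r = 2.
Then A·2^2 = -4 gives A = -1, and P(k) = -1·2^k.
P(5) = -1·2^5 = -32.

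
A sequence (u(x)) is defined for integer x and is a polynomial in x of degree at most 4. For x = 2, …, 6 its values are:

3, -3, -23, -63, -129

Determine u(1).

1

First differences: -6, -20, -40, -66. Second differences: -14, -20, -26. Third differences: -6, -6.
Level-3 differences are constant, so u has degree 3.
Fitting a degree-3 polynomial gives u(x) = -x³ + 2x² + 3x - 3.
Then u(1) = 1.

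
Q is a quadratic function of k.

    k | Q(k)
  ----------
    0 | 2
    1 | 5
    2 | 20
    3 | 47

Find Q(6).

First differences: 3, 15, 27. Second differences: 12, 12.
Level-2 differences are constant, so Q has degree 2.
Fitting a degree-2 polynomial gives Q(k) = 6k² - 3k + 2.
Then Q(6) = 200.

200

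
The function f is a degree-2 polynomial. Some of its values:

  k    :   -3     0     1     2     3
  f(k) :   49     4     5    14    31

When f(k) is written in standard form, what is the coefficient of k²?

4

Write f(k) = ak² + bk + c; the 5 given values yield a linear system in the 3 coefficients.
Solving, f(k) = 4k² - 3k + 4.
The coefficient of k² is 4.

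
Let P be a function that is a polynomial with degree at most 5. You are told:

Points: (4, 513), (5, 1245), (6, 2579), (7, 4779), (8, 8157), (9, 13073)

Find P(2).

39

First differences: 732, 1334, 2200, 3378, 4916. Second differences: 602, 866, 1178, 1538. Third differences: 264, 312, 360. Fourth differences: 48, 48.
Level-4 differences are constant, so P has degree 4.
Fitting a degree-4 polynomial gives P(m) = 2m^4 - m² + 3m + 5.
Then P(2) = 39.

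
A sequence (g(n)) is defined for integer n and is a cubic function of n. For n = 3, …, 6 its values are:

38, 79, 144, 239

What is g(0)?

Write g(n) = an³ + bn² + cn + d; the 4 given values yield a linear system in the 4 coefficients.
Solving, g(n) = n³ + 4n - 1.
Then g(0) = -1.

-1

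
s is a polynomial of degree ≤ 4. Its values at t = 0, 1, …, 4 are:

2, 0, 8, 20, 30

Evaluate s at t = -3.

128

First differences: -2, 8, 12, 10. Second differences: 10, 4, -2. Third differences: -6, -6.
Level-3 differences are constant, so s has degree 3.
Fitting a degree-3 polynomial gives s(t) = -t³ + 8t² - 9t + 2.
Then s(-3) = 128.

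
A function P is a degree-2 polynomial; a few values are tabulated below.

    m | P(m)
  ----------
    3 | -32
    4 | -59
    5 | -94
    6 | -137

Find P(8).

First differences: -27, -35, -43. Second differences: -8, -8.
Level-2 differences are constant, so P has degree 2.
Fitting a degree-2 polynomial gives P(m) = -4m² + m + 1.
Then P(8) = -247.

-247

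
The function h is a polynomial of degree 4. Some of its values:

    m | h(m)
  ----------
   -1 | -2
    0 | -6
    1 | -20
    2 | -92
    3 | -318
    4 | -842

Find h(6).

First differences: -4, -14, -72, -226, -524. Second differences: -10, -58, -154, -298. Third differences: -48, -96, -144. Fourth differences: -48, -48.
Level-4 differences are constant, so h has degree 4.
Fitting a degree-4 polynomial gives h(m) = -2m^4 - 4m³ - 3m² - 5m - 6.
Then h(6) = -3600.

-3600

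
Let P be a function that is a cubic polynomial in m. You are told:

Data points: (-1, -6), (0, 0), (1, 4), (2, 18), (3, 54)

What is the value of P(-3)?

-72

First differences: 6, 4, 14, 36. Second differences: -2, 10, 22. Third differences: 12, 12.
Level-3 differences are constant, so P has degree 3.
Fitting a degree-3 polynomial gives P(m) = 2m³ - m² + 3m.
Then P(-3) = -72.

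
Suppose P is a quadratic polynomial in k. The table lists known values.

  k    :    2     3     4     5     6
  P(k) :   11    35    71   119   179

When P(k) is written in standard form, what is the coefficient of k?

Write P(k) = ak² + bk + c; the 5 given values yield a linear system in the 3 coefficients.
Solving, P(k) = 6k² - 6k - 1.
The coefficient of k is -6.

-6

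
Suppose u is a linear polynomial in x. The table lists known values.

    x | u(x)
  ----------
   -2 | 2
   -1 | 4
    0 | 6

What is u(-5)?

-4

First differences: 2, 2.
Level-1 differences are constant, so u has degree 1.
Fitting a degree-1 polynomial gives u(x) = 2x + 6.
Then u(-5) = -4.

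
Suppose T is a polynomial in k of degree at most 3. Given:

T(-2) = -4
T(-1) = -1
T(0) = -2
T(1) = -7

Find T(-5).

-37

Write T(k) = ak³ + bk² + ck + d; the 4 given values yield a linear system in the 4 coefficients.
Solving, the leading coefficient vanishes, and T(k) = -2k² - 3k - 2.
Then T(-5) = -37.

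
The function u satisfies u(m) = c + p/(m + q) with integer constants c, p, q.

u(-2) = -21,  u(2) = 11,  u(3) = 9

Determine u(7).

6

(u(m) − c)(m + q) = p for each data point; the three points give a linear system in c and q, then p follows.
Solving: c = 3, q = 1, p = 24, so u(m) = 3 + 24/(m + 1).
Then u(7) = 3 + 24/8 = 6.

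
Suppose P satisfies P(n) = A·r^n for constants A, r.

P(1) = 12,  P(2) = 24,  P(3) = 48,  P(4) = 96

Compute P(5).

192

Consecutive ratio: 24/12 = 2, and 48/24 = 2, so r = 2.
Then A·2^1 = 12 gives A = 6, and P(n) = 6·2^n.
P(5) = 6·2^5 = 192.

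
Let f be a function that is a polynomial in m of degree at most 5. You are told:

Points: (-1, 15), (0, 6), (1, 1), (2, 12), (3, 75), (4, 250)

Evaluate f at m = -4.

306

First differences: -9, -5, 11, 63, 175. Second differences: 4, 16, 52, 112. Third differences: 12, 36, 60. Fourth differences: 24, 24.
Level-4 differences are constant, so f has degree 4.
Fitting a degree-4 polynomial gives f(m) = m^4 + m² - 7m + 6.
Then f(-4) = 306.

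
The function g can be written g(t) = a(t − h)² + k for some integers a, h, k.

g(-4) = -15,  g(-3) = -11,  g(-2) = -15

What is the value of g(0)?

First differences 4, -4; second difference -8 = 2a, so a = -4.
Expanding, the t-coefficient is −2ah = 8h; matching it to the data gives h = -3, and then k = -11.
So g(t) = -4(t + 3)² − 11.
g(0) = -4·3² − 11 = -47.

-47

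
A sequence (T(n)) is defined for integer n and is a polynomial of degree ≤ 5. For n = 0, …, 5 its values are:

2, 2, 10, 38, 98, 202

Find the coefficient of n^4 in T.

0

First differences: 0, 8, 28, 60, 104. Second differences: 8, 20, 32, 44. Third differences: 12, 12, 12.
Level-3 differences are constant, so T has degree 3.
Fitting a degree-3 polynomial gives T(n) = 2n³ - 2n² + 2.
The coefficient of n^4 is 0.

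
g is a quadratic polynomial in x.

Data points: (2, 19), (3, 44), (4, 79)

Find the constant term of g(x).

Write g(x) = ax² + bx + c; the 3 given values yield a linear system in the 3 coefficients.
Solving, g(x) = 5x² - 1.
The constant term is g(0) = -1.

-1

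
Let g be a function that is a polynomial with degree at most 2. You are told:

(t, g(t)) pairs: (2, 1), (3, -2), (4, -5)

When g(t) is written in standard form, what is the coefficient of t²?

First differences: -3, -3.
Level-1 differences are constant, so g has degree 1.
Fitting a degree-1 polynomial gives g(t) = -3t + 7.
The coefficient of t² is 0.

0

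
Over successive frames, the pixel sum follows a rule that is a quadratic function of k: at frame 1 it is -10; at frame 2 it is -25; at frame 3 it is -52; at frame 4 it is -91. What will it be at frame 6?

Write the value at k as g(k).
First differences: -15, -27, -39. Second differences: -12, -12.
Level-2 differences are constant, so g has degree 2.
Fitting a degree-2 polynomial gives g(k) = -6k² + 3k - 7.
Then g(6) = -205.

-205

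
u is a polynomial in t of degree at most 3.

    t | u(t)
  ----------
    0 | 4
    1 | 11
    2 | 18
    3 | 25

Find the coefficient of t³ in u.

0

First differences: 7, 7, 7.
Level-1 differences are constant, so u has degree 1.
Fitting a degree-1 polynomial gives u(t) = 7t + 4.
The coefficient of t³ is 0.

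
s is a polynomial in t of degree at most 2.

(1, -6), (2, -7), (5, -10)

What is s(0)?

Write s(t) = at² + bt + c; the 3 given values yield a linear system in the 3 coefficients.
Solving, the leading coefficient vanishes, and s(t) = -t - 5.
Then s(0) = -5.

-5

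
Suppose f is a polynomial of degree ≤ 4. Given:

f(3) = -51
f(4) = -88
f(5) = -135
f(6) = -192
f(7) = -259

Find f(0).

0

Write f(k) = ak^4 + bk³ + ck² + dk + e; the 5 given values yield a linear system in the 5 coefficients.
Solving, the top 2 coefficients vanish, and f(k) = -5k² - 2k.
Then f(0) = 0.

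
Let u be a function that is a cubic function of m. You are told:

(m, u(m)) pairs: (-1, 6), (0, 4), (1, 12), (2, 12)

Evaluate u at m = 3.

-14

Write u(m) = am³ + bm² + cm + d; the 4 given values yield a linear system in the 4 coefficients.
Solving, u(m) = -3m³ + 5m² + 6m + 4.
Then u(3) = -14.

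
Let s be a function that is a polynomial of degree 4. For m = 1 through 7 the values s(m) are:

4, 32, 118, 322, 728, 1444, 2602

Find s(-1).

2

First differences: 28, 86, 204, 406, 716, 1158. Second differences: 58, 118, 202, 310, 442. Third differences: 60, 84, 108, 132. Fourth differences: 24, 24, 24.
Level-4 differences are constant, so s has degree 4.
Fitting a degree-4 polynomial gives s(m) = m^4 + 4m² + m - 2.
Then s(-1) = 2.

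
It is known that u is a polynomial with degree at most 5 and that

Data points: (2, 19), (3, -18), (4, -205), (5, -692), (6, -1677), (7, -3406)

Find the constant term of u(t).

First differences: -37, -187, -487, -985, -1729. Second differences: -150, -300, -498, -744. Third differences: -150, -198, -246. Fourth differences: -48, -48.
Level-4 differences are constant, so u has degree 4.
Fitting a degree-4 polynomial gives u(t) = -2t^4 + 3t³ + 8t² - 4t + 3.
The constant term is u(0) = 3.

3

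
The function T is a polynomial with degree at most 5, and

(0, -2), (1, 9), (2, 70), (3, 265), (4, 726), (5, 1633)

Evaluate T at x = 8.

First differences: 11, 61, 195, 461, 907. Second differences: 50, 134, 266, 446. Third differences: 84, 132, 180. Fourth differences: 48, 48.
Level-4 differences are constant, so T has degree 4.
Fitting a degree-4 polynomial gives T(x) = 2x^4 + 2x³ + 5x² + 2x - 2.
Then T(8) = 9550.

9550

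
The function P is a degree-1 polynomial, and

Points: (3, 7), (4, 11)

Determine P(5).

15

Write P(n) = an + b; the 2 given values yield a linear system in the 2 coefficients.
Solving, P(n) = 4n - 5.
Then P(5) = 15.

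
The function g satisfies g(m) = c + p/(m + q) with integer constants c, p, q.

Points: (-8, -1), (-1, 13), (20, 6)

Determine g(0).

(g(m) − c)(m + q) = p for each data point; the three points give a linear system in c and q, then p follows.
Solving: c = 5, q = 4, p = 24, so g(m) = 5 + 24/(m + 4).
Then g(0) = 5 + 24/4 = 11.

11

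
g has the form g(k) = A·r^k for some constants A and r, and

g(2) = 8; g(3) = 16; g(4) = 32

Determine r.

Consecutive ratio: 16/8 = 2, and 32/16 = 2, so r = 2.
Then A·2^2 = 8 gives A = 2, and g(k) = 2·2^k.

2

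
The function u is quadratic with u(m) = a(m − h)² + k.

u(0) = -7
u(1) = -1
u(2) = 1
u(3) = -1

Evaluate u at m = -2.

First differences 6, 2, -2; second difference -4 = 2a, so a = -2.
Expanding, the m-coefficient is −2ah = 4h; matching it to the data gives h = 2, and then k = 1.
So u(m) = -2(m − 2)² + 1.
u(-2) = -2·(-4)² + 1 = -31.

-31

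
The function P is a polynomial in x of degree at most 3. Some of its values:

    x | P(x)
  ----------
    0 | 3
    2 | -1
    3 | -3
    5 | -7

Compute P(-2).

Write P(x) = ax³ + bx² + cx + d; the 4 given values yield a linear system in the 4 coefficients.
Solving, the top 2 coefficients vanish, and P(x) = -2x + 3.
Then P(-2) = 7.

7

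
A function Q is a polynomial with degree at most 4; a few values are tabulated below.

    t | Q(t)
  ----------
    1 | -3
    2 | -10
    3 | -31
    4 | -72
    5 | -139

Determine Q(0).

-4

First differences: -7, -21, -41, -67. Second differences: -14, -20, -26. Third differences: -6, -6.
Level-3 differences are constant, so Q has degree 3.
Fitting a degree-3 polynomial gives Q(t) = -t³ - t² + 3t - 4.
Then Q(0) = -4.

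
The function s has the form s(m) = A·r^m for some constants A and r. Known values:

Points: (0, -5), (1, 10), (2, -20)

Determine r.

-2

Consecutive ratio: 10/(-5) = -2, and -20/10 = -2, so r = -2.
Then A·(-2)^0 = -5 gives A = -5, and s(m) = -5·(-2)^m.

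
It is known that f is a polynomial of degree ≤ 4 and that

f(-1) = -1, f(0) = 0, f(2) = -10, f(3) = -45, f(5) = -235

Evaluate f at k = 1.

1

Write f(k) = ak^4 + bk³ + ck² + dk + e; the 5 given values yield a linear system in the 5 coefficients.
Solving, the leading coefficient vanishes, and f(k) = -2k³ + 3k.
Then f(1) = 1.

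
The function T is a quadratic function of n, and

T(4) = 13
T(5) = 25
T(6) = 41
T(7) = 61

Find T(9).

113

First differences: 12, 16, 20. Second differences: 4, 4.
Level-2 differences are constant, so T has degree 2.
Fitting a degree-2 polynomial gives T(n) = 2n² - 6n + 5.
Then T(9) = 113.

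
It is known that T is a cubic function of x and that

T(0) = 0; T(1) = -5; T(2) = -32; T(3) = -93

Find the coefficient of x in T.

2

Write T(x) = ax³ + bx² + cx + d; the 4 given values yield a linear system in the 4 coefficients.
Solving, T(x) = -2x³ - 5x² + 2x.
The coefficient of x is 2.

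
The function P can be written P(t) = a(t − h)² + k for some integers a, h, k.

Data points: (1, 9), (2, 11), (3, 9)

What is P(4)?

First differences 2, -2; second difference -4 = 2a, so a = -2.
Expanding, the t-coefficient is −2ah = 4h; matching it to the data gives h = 2, and then k = 11.
So P(t) = -2(t − 2)² + 11.
P(4) = -2·2² + 11 = 3.

3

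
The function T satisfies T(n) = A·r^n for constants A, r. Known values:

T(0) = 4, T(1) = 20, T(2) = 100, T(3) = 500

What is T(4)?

2500

Consecutive ratio: 20/4 = 5, and 100/20 = 5, so r = 5.
Then A·5^0 = 4 gives A = 4, and T(n) = 4·5^n.
T(4) = 4·5^4 = 2500.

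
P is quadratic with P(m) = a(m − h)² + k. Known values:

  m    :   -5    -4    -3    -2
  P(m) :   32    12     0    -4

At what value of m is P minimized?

-2

First differences -20, -12, -4; second difference 8 = 2a, so a = 4.
Expanding, the m-coefficient is −2ah = -8h; matching it to the data gives h = -2, and then k = -4.
So P(m) = 4(m + 2)² − 4.
Hence h = -2.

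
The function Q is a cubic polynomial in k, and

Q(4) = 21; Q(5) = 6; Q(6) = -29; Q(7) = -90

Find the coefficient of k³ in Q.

Write Q(k) = ak³ + bk² + ck + d; the 4 given values yield a linear system in the 4 coefficients.
Solving, Q(k) = -k³ + 5k² + k + 1.
The coefficient of k³ is -1.

-1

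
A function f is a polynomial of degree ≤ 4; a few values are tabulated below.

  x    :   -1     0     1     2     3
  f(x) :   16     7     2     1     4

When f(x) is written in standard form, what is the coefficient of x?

Write f(x) = ax^4 + bx³ + cx² + dx + e; the 5 given values yield a linear system in the 5 coefficients.
Solving, the top 2 coefficients vanish, and f(x) = 2x² - 7x + 7.
The coefficient of x is -7.

-7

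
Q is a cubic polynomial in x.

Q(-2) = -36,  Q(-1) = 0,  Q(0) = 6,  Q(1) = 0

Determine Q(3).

Write Q(x) = ax³ + bx² + cx + d; the 4 given values yield a linear system in the 4 coefficients.
Solving, Q(x) = 3x³ - 6x² - 3x + 6.
Then Q(3) = 24.

24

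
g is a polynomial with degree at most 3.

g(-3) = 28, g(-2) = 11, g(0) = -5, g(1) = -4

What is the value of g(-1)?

0

Write g(t) = at³ + bt² + ct + d; the 4 given values yield a linear system in the 4 coefficients.
Solving, the leading coefficient vanishes, and g(t) = 3t² - 2t - 5.
Then g(-1) = 0.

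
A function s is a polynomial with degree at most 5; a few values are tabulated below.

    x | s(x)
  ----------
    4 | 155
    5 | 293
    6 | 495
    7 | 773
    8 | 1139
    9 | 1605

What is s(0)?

3

Write s(x) = ax^5 + bx^4 + cx³ + dx² + ex + p; the 6 given values yield a linear system in the 6 coefficients.
Solving, the top 2 coefficients vanish, and s(x) = 2x³ + 2x² - 2x + 3.
The constant term is s(0) = 3.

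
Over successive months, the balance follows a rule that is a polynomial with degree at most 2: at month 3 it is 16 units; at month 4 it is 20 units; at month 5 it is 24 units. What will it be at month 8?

36

Write the value at n as g(n).
First differences: 4, 4.
Level-1 differences are constant, so g has degree 1.
Fitting a degree-1 polynomial gives g(n) = 4n + 4.
Then g(8) = 36.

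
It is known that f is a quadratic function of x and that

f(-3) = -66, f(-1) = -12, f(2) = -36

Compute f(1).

Write f(x) = ax² + bx + c; the 3 given values yield a linear system in the 3 coefficients.
Solving, f(x) = -7x² - x - 6.
Then f(1) = -14.

-14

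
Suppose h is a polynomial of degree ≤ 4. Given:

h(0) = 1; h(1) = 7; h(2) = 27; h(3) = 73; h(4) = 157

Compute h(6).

First differences: 6, 20, 46, 84. Second differences: 14, 26, 38. Third differences: 12, 12.
Level-3 differences are constant, so h has degree 3.
Fitting a degree-3 polynomial gives h(t) = 2t³ + t² + 3t + 1.
Then h(6) = 487.

487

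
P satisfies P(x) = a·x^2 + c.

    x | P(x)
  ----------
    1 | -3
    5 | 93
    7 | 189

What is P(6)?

137

From P(1) = -3 and P(5) = 93: 1a + c = -3 and 25a + c = 93.
Subtracting: 24a = 96, so a = 4; then c = -3 − 4·1 = -7.
So P(x) = 4x² − 7, and P(6) = 137.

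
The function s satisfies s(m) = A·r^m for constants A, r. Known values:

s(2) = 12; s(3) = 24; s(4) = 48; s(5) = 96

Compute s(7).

Consecutive ratio: 24/12 = 2, and 48/24 = 2, so r = 2.
Then A·2^2 = 12 gives A = 3, and s(m) = 3·2^m.
s(7) = 3·2^7 = 384.

384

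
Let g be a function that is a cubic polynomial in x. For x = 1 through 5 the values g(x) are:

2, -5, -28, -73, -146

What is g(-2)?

Write g(x) = ax³ + bx² + cx + d; the 5 given values yield a linear system in the 4 coefficients.
Solving, g(x) = -x³ - 2x² + 6x - 1.
Then g(-2) = -13.

-13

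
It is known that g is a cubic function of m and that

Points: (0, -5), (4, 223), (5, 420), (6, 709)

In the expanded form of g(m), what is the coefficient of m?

5

Write g(m) = am³ + bm² + cm + d; the 4 given values yield a linear system in the 4 coefficients.
Solving, g(m) = 3m³ + m² + 5m - 5.
The coefficient of m is 5.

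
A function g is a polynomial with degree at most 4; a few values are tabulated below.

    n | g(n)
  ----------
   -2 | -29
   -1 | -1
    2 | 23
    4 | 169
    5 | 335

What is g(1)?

7

Write g(n) = an^4 + bn³ + cn² + dn + e; the 5 given values yield a linear system in the 5 coefficients.
Solving, the leading coefficient vanishes, and g(n) = 3n³ - 2n² + n + 5.
Then g(1) = 7.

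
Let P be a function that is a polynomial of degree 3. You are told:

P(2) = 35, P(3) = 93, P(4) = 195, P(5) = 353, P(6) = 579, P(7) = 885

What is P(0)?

3

First differences: 58, 102, 158, 226, 306. Second differences: 44, 56, 68, 80. Third differences: 12, 12, 12.
Level-3 differences are constant, so P has degree 3.
Fitting a degree-3 polynomial gives P(t) = 2t³ + 4t² + 3.
The constant term is P(0) = 3.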